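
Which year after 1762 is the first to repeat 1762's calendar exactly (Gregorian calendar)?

Two years share a calendar iff Jan 1 falls on the same weekday and both are leap or both are common. 1762: Jan 1 is Friday, common year.
1763: Jan 1 Saturday, common
1764: Jan 1 Sunday, leap
1765: Jan 1 Tuesday, common
1766: Jan 1 Wednesday, common
1767: Jan 1 Thursday, common
1768: Jan 1 Friday, leap
1769: Jan 1 Sunday, common
1770: Jan 1 Monday, common
1771: Jan 1 Tuesday, common
1772: Jan 1 Wednesday, leap
1773: Jan 1 Friday, common
1773 matches on both conditions.

1773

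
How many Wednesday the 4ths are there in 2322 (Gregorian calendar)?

2

Check the 4th of each month of 2322: Jan 4: Wed, Feb 4: Sat, Mar 4: Sat, Apr 4: Tue, May 4: Thu, Jun 4: Sun, Jul 4: Tue, Aug 4: Fri, Sep 4: Mon, Oct 4: Wed, Nov 4: Sat, Dec 4: Mon.
Wednesday occurs in January, October — 2 months.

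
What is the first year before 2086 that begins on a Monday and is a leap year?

2080

Jan 1 advances by 2 weekdays after a leap year and by 1 after a common year.
2086: Jan 1 is Tuesday.
2085: Monday
2084: Saturday (leap)
2083: Friday
2082: Thursday
2081: Wednesday
2080: Monday (leap)
2080 begins on a Monday and is a leap year.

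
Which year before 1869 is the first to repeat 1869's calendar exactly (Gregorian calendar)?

Two years share a calendar iff Jan 1 falls on the same weekday and both are leap or both are common. 1869: Jan 1 is Friday, common year.
1868: Jan 1 Wednesday, leap
1867: Jan 1 Tuesday, common
1866: Jan 1 Monday, common
1865: Jan 1 Sunday, common
1864: Jan 1 Friday, leap
1863: Jan 1 Thursday, common
1862: Jan 1 Wednesday, common
1861: Jan 1 Tuesday, common
1860: Jan 1 Sunday, leap
1859: Jan 1 Saturday, common
1858: Jan 1 Friday, common
1858 matches on both conditions.

1858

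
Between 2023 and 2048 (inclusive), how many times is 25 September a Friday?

4

Track 25 September's weekday year by year (advancing +1, or +2 across a Feb 29):
  2023: Mon  2024: Wed (+2)  2025: Thu (+1)  2026: Fri (+1) ✓  2027: Sat (+1)
  2028: Mon (+2)  2029: Tue (+1)  2030: Wed (+1)  2031: Thu (+1)  2032: Sat (+2)
  2033: Sun (+1)  2034: Mon (+1)  2035: Tue (+1)  2036: Thu (+2)  2037: Fri (+1) ✓
  2038: Sat (+1)  2039: Sun (+1)  2040: Tue (+2)  2041: Wed (+1)  2042: Thu (+1)
  2043: Fri (+1) ✓  2044: Sun (+2)  2045: Mon (+1)  2046: Tue (+1)  2047: Wed (+1)
  2048: Fri (+2) ✓
Friday years: 2026, 2037, 2043, 2048 — 4 in total.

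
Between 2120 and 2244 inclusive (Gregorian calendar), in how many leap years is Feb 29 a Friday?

4

Leap years in 2120–2244: 31 of them.
Feb 29 weekday advances by 5 (mod 7) from one leap year to the next four years later (or differs when a century non-leap intervenes).
Leap-day weekdays: 2120:Thu 2124:Tue 2128:Sun 2132:Fri✓ 2136:Wed 2140:Mon 2144:Sat 2148:Thu 2152:Tue 2156:Sun 2160:Fri✓ 2164:Wed 2168:Mon …(5 more)… 2192:Wed 2196:Mon 2204:Wed 2208:Mon 2212:Sat 2216:Thu 2220:Tue 2224:Sun 2228:Fri✓ 2232:Wed 2236:Mon 2240:Sat 2244:Thu
Friday: 2132, 2160, 2188, 2228 → 4.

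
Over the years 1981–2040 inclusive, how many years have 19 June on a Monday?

8

Track 19 June's weekday year by year (advancing +1, or +2 across a Feb 29):
  1981: Fri  1982: Sat (+1)  1983: Sun (+1)  1984: Tue (+2)  1985: Wed (+1)
  1986: Thu (+1)  1987: Fri (+1)  1988: Sun (+2)  1989: Mon (+1) ✓  1990: Tue (+1)
  1991: Wed (+1)  1992: Fri (+2)  1993: Sat (+1)  1994: Sun (+1)  … (32 more years) …
  2027: Sat (+1)  2028: Mon (+2) ✓  2029: Tue (+1)  2030: Wed (+1)  2031: Thu (+1)
  2032: Sat (+2)  2033: Sun (+1)  2034: Mon (+1) ✓  2035: Tue (+1)  2036: Thu (+2)
  2037: Fri (+1)  2038: Sat (+1)  2039: Sun (+1)  2040: Tue (+2)
Monday years: 1989, 1995, 2000, 2006, 2017, 2023, 2028, 2034 — 8 in total.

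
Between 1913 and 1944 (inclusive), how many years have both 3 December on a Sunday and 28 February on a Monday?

2

Check each year's weekday for 3 December and 28 February:
  1913: Wed/Fri  1914: Thu/Sat  1915: Fri/Sun  1916: Sun/Mon ✓  1917: Mon/Wed  1918: Tue/Thu  1919: Wed/Fri  1920: Fri/Sat  1921: Sat/Mon  1922: Sun/Tue  1923: Mon/Wed  1924: Wed/Thu  1925: Thu/Sat  1926: Fri/Sun  …(4 more)…  1931: Thu/Sat  1932: Sat/Sun  1933: Sun/Tue  1934: Mon/Wed  1935: Tue/Thu  1936: Thu/Fri  1937: Fri/Sun  1938: Sat/Mon  1939: Sun/Tue  1940: Tue/Wed  1941: Wed/Fri  1942: Thu/Sat  1943: Fri/Sun  1944: Sun/Mon ✓
Both conditions hold in: 1916, 1944 — 2.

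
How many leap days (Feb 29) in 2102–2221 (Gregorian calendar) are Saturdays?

4

Leap years in 2102–2221: 29 of them.
Feb 29 weekday advances by 5 (mod 7) from one leap year to the next four years later (or differs when a century non-leap intervenes).
Leap-day weekdays: 2104:Fri 2108:Wed 2112:Mon 2116:Sat✓ 2120:Thu 2124:Tue 2128:Sun 2132:Fri 2136:Wed 2140:Mon 2144:Sat✓ 2148:Thu 2152:Tue …(3 more)… 2168:Mon 2172:Sat✓ 2176:Thu 2180:Tue 2184:Sun 2188:Fri 2192:Wed 2196:Mon 2204:Wed 2208:Mon 2212:Sat✓ 2216:Thu 2220:Tue
Saturday: 2116, 2144, 2172, 2212 → 4.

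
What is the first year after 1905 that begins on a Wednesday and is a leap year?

Jan 1 advances by 2 weekdays after a leap year and by 1 after a common year.
1905: Jan 1 is Sunday.
1906: Monday
1907: Tuesday
1908: Wednesday (leap)
1908 begins on a Wednesday and is a leap year.

1908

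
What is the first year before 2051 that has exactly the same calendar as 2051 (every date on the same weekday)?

Two years share a calendar iff Jan 1 falls on the same weekday and both are leap or both are common. 2051: Jan 1 is Sunday, common year.
2050: Jan 1 Saturday, common
2049: Jan 1 Friday, common
2048: Jan 1 Wednesday, leap
2047: Jan 1 Tuesday, common
2046: Jan 1 Monday, common
2045: Jan 1 Sunday, common
2045 matches on both conditions.

2045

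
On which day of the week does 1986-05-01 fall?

January 1, 1986 is a Wednesday.
May 1 is day 121 of the year, i.e. 120 days after Jan 1.
120 mod 7 = 1, so advance 1 weekday from Wednesday: Thursday.

Thursday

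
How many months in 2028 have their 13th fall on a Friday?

Check the 13th of each month of 2028: Jan 13: Thu, Feb 13: Sun, Mar 13: Mon, Apr 13: Thu, May 13: Sat, Jun 13: Tue, Jul 13: Thu, Aug 13: Sun, Sep 13: Wed, Oct 13: Fri, Nov 13: Mon, Dec 13: Wed.
Friday occurs in October — 1 month.

1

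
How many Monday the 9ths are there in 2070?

Check the 9th of each month of 2070: Jan 9: Thu, Feb 9: Sun, Mar 9: Sun, Apr 9: Wed, May 9: Fri, Jun 9: Mon, Jul 9: Wed, Aug 9: Sat, Sep 9: Tue, Oct 9: Thu, Nov 9: Sun, Dec 9: Tue.
Monday occurs in June — 1 month.

1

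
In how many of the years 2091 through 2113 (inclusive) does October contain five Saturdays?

11

October has 31 days; it has five Saturdays when Saturday falls among the first (month-length − 28) days — i.e. when October 1 is one of Saturday/Friday/Thursday.
October 1 by year: 2091:Mon 2092:Wed 2093:Thu✓ 2094:Fri✓ 2095:Sat✓ 2096:Mon 2097:Tue 2098:Wed 2099:Thu✓ 2100:Fri✓ 2101:Sat✓ 2102:Sun 2103:Mon 2104:Wed 2105:Thu✓ 2106:Fri✓ 2107:Sat✓ 2108:Mon 2109:Tue 2110:Wed 2111:Thu✓ 2112:Sat✓ 2113:Sun
Years with five Saturdays: 2093, 2094, 2095, 2099, 2100, 2101, 2105, 2106, 2107, 2111, 2112 → 11.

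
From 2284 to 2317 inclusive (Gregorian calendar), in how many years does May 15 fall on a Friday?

Track May 15's weekday year by year (advancing +1, or +2 across a Feb 29):
  2284: Thu  2285: Fri (+1) ✓  2286: Sat (+1)  2287: Sun (+1)  2288: Tue (+2)
  2289: Wed (+1)  2290: Thu (+1)  2291: Fri (+1) ✓  2292: Sun (+2)  2293: Mon (+1)
  2294: Tue (+1)  2295: Wed (+1)  2296: Fri (+2) ✓  2297: Sat (+1)  … (6 more years) …
  2304: Sun (+2)  2305: Mon (+1)  2306: Tue (+1)  2307: Wed (+1)  2308: Fri (+2) ✓
  2309: Sat (+1)  2310: Sun (+1)  2311: Mon (+1)  2312: Wed (+2)  2313: Thu (+1)
  2314: Fri (+1) ✓  2315: Sat (+1)  2316: Mon (+2)  2317: Tue (+1)
Friday years: 2285, 2291, 2296, 2303, 2308, 2314 — 6 in total.

6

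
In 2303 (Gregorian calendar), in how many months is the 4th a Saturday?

Check the 4th of each month of 2303: Jan 4: Sun, Feb 4: Wed, Mar 4: Wed, Apr 4: Sat, May 4: Mon, Jun 4: Thu, Jul 4: Sat, Aug 4: Tue, Sep 4: Fri, Oct 4: Sun, Nov 4: Wed, Dec 4: Fri.
Saturday occurs in April, July — 2 months.

2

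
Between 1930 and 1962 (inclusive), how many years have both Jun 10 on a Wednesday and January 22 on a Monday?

Check each year's weekday for Jun 10 and January 22:
  1930: Tue/Wed  1931: Wed/Thu  1932: Fri/Fri  1933: Sat/Sun  1934: Sun/Mon  1935: Mon/Tue  1936: Wed/Wed  1937: Thu/Fri  1938: Fri/Sat  1939: Sat/Sun  1940: Mon/Mon  1941: Tue/Wed  1942: Wed/Thu  1943: Thu/Fri  …(5 more)…  1949: Fri/Sat  1950: Sat/Sun  1951: Sun/Mon  1952: Tue/Tue  1953: Wed/Thu  1954: Thu/Fri  1955: Fri/Sat  1956: Sun/Sun  1957: Mon/Tue  1958: Tue/Wed  1959: Wed/Thu  1960: Fri/Fri  1961: Sat/Sun  1962: Sun/Mon
Both conditions hold in: no year — 0.

0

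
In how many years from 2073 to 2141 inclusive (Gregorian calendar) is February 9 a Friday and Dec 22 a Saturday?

Check each year's weekday for February 9 and Dec 22:
  2073: Thu/Fri  2074: Fri/Sat ✓  2075: Sat/Sun  2076: Sun/Tue  2077: Tue/Wed  2078: Wed/Thu  2079: Thu/Fri  2080: Fri/Sun  2081: Sun/Mon  2082: Mon/Tue  2083: Tue/Wed  2084: Wed/Fri  2085: Fri/Sat ✓  2086: Sat/Sun  …(41 more)…  2128: Mon/Wed  2129: Wed/Thu  2130: Thu/Fri  2131: Fri/Sat ✓  2132: Sat/Mon  2133: Mon/Tue  2134: Tue/Wed  2135: Wed/Thu  2136: Thu/Sat  2137: Sat/Sun  2138: Sun/Mon  2139: Mon/Tue  2140: Tue/Thu  2141: Thu/Fri
Both conditions hold in: 2074, 2085, 2091, 2103, 2114, 2125, 2131 — 7.

7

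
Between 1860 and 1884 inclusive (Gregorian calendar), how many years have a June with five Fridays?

8

June has 30 days; it has five Fridays when Friday falls among the first (month-length − 28) days — i.e. when June 1 is one of Friday/Thursday.
June 1 by year: 1860:Fri✓ 1861:Sat 1862:Sun 1863:Mon 1864:Wed 1865:Thu✓ 1866:Fri✓ 1867:Sat 1868:Mon 1869:Tue 1870:Wed 1871:Thu✓ 1872:Sat 1873:Sun 1874:Mon 1875:Tue 1876:Thu✓ 1877:Fri✓ 1878:Sat 1879:Sun 1880:Tue 1881:Wed 1882:Thu✓ 1883:Fri✓ 1884:Sun
Years with five Fridays: 1860, 1865, 1866, 1871, 1876, 1877, 1882, 1883 → 8.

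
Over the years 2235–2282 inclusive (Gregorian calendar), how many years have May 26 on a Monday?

6

Track May 26's weekday year by year (advancing +1, or +2 across a Feb 29):
  2235: Tue  2236: Thu (+2)  2237: Fri (+1)  2238: Sat (+1)  2239: Sun (+1)
  2240: Tue (+2)  2241: Wed (+1)  2242: Thu (+1)  2243: Fri (+1)  2244: Sun (+2)
  2245: Mon (+1) ✓  2246: Tue (+1)  2247: Wed (+1)  2248: Fri (+2)  … (20 more years) …
  2269: Wed (+1)  2270: Thu (+1)  2271: Fri (+1)  2272: Sun (+2)  2273: Mon (+1) ✓
  2274: Tue (+1)  2275: Wed (+1)  2276: Fri (+2)  2277: Sat (+1)  2278: Sun (+1)
  2279: Mon (+1) ✓  2280: Wed (+2)  2281: Thu (+1)  2282: Fri (+1)
Monday years: 2245, 2251, 2256, 2262, 2273, 2279 — 6 in total.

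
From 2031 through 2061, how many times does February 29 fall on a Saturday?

Leap years in 2031–2061: 8 of them.
Feb 29 weekday advances by 5 (mod 7) from one leap year to the next four years later (or differs when a century non-leap intervenes).
Leap-day weekdays: 2032:Sun 2036:Fri 2040:Wed 2044:Mon 2048:Sat✓ 2052:Thu 2056:Tue 2060:Sun
Saturday: 2048 → 1.

1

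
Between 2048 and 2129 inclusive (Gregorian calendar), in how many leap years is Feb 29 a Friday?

3

Leap years in 2048–2129: 20 of them.
Feb 29 weekday advances by 5 (mod 7) from one leap year to the next four years later (or differs when a century non-leap intervenes).
Leap-day weekdays: 2048:Sat 2052:Thu 2056:Tue 2060:Sun 2064:Fri✓ 2068:Wed 2072:Mon 2076:Sat 2080:Thu 2084:Tue 2088:Sun 2092:Fri✓ 2096:Wed 2104:Fri✓ 2108:Wed 2112:Mon 2116:Sat 2120:Thu 2124:Tue 2128:Sun
Friday: 2064, 2092, 2104 → 3.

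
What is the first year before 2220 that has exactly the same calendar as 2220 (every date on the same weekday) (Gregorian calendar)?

2180

Two years share a calendar iff Jan 1 falls on the same weekday and both are leap or both are common. 2220: Jan 1 is Saturday, leap year.
2219: Jan 1 Friday, common
2218: Jan 1 Thursday, common
2217: Jan 1 Wednesday, common
2216: Jan 1 Monday, leap
2215: Jan 1 Sunday, common
2214: Jan 1 Saturday, common
2213: Jan 1 Friday, common
2212: Jan 1 Wednesday, leap
2211: Jan 1 Tuesday, common
2210: Jan 1 Monday, common
2209: Jan 1 Sunday, common
2208: Jan 1 Friday, leap
2207: Jan 1 Thursday, common
2206: Jan 1 Wednesday, common
2205: Jan 1 Tuesday, common
2204: Jan 1 Sunday, leap
2203: Jan 1 Saturday, common
2202: Jan 1 Friday, common
2201: Jan 1 Thursday, common
2200: Jan 1 Wednesday, common
2199: Jan 1 Tuesday, common
2198: Jan 1 Monday, common
2197: Jan 1 Sunday, common
2196: Jan 1 Friday, leap
2195: Jan 1 Thursday, common
2194: Jan 1 Wednesday, common
2193: Jan 1 Tuesday, common
2192: Jan 1 Sunday, leap
2191: Jan 1 Saturday, common
2190: Jan 1 Friday, common
2189: Jan 1 Thursday, common
2188: Jan 1 Tuesday, leap
2187: Jan 1 Monday, common
2186: Jan 1 Sunday, common
2185: Jan 1 Saturday, common
2184: Jan 1 Thursday, leap
2183: Jan 1 Wednesday, common
2182: Jan 1 Tuesday, common
2181: Jan 1 Monday, common
2180: Jan 1 Saturday, leap
2180 matches on both conditions.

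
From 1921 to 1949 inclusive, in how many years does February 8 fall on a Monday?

Track February 8's weekday year by year (advancing +1, or +2 across a Feb 29):
  1921: Tue  1922: Wed (+1)  1923: Thu (+1)  1924: Fri (+1)  1925: Sun (+2)
  1926: Mon (+1) ✓  1927: Tue (+1)  1928: Wed (+1)  1929: Fri (+2)  1930: Sat (+1)
  1931: Sun (+1)  1932: Mon (+1) ✓  1933: Wed (+2)  1934: Thu (+1)  1935: Fri (+1)
  1936: Sat (+1)  1937: Mon (+2) ✓  1938: Tue (+1)  1939: Wed (+1)  1940: Thu (+1)
  1941: Sat (+2)  1942: Sun (+1)  1943: Mon (+1) ✓  1944: Tue (+1)  1945: Thu (+2)
  1946: Fri (+1)  1947: Sat (+1)  1948: Sun (+1)  1949: Tue (+2)
Monday years: 1926, 1932, 1937, 1943 — 4 in total.

4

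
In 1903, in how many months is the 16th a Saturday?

1

Check the 16th of each month of 1903: Jan 16: Fri, Feb 16: Mon, Mar 16: Mon, Apr 16: Thu, May 16: Sat, Jun 16: Tue, Jul 16: Thu, Aug 16: Sun, Sep 16: Wed, Oct 16: Fri, Nov 16: Mon, Dec 16: Wed.
Saturday occurs in May — 1 month.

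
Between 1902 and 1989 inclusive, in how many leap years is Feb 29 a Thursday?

Leap years in 1902–1989: 22 of them.
Feb 29 weekday advances by 5 (mod 7) from one leap year to the next four years later (or differs when a century non-leap intervenes).
Leap-day weekdays: 1904:Mon 1908:Sat 1912:Thu✓ 1916:Tue 1920:Sun 1924:Fri 1928:Wed 1932:Mon 1936:Sat 1940:Thu✓ 1944:Tue 1948:Sun 1952:Fri 1956:Wed 1960:Mon 1964:Sat 1968:Thu✓ 1972:Tue 1976:Sun 1980:Fri 1984:Wed 1988:Mon
Thursday: 1912, 1940, 1968 → 3.

3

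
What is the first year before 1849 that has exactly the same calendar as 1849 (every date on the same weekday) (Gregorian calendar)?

Two years share a calendar iff Jan 1 falls on the same weekday and both are leap or both are common. 1849: Jan 1 is Monday, common year.
1848: Jan 1 Saturday, leap
1847: Jan 1 Friday, common
1846: Jan 1 Thursday, common
1845: Jan 1 Wednesday, common
1844: Jan 1 Monday, leap
1843: Jan 1 Sunday, common
1842: Jan 1 Saturday, common
1841: Jan 1 Friday, common
1840: Jan 1 Wednesday, leap
1839: Jan 1 Tuesday, common
1838: Jan 1 Monday, common
1838 matches on both conditions.

1838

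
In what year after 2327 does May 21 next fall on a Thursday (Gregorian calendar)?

2331

From one year to the next, a fixed date's weekday advances by 1, or by 2 when a Feb 29 lies between the two dates.
2327: May 21 is Saturday.
2328: Monday (+2)
2329: Tuesday (+1)
2330: Wednesday (+1)
2331: Thursday (+1)
May 21 falls on a Thursday in 2331.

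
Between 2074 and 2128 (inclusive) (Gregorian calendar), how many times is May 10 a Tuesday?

7

Track May 10's weekday year by year (advancing +1, or +2 across a Feb 29):
  2074: Thu  2075: Fri (+1)  2076: Sun (+2)  2077: Mon (+1)  2078: Tue (+1) ✓
  2079: Wed (+1)  2080: Fri (+2)  2081: Sat (+1)  2082: Sun (+1)  2083: Mon (+1)
  2084: Wed (+2)  2085: Thu (+1)  2086: Fri (+1)  2087: Sat (+1)  … (27 more years) …
  2115: Fri (+1)  2116: Sun (+2)  2117: Mon (+1)  2118: Tue (+1) ✓  2119: Wed (+1)
  2120: Fri (+2)  2121: Sat (+1)  2122: Sun (+1)  2123: Mon (+1)  2124: Wed (+2)
  2125: Thu (+1)  2126: Fri (+1)  2127: Sat (+1)  2128: Mon (+2)
Tuesday years: 2078, 2089, 2095, 2101, 2107, 2112, 2118 — 7 in total.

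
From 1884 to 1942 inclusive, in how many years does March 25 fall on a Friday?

9

Track March 25's weekday year by year (advancing +1, or +2 across a Feb 29):
  1884: Tue  1885: Wed (+1)  1886: Thu (+1)  1887: Fri (+1) ✓  1888: Sun (+2)
  1889: Mon (+1)  1890: Tue (+1)  1891: Wed (+1)  1892: Fri (+2) ✓  1893: Sat (+1)
  1894: Sun (+1)  1895: Mon (+1)  1896: Wed (+2)  1897: Thu (+1)  … (31 more years) …
  1929: Mon (+1)  1930: Tue (+1)  1931: Wed (+1)  1932: Fri (+2) ✓  1933: Sat (+1)
  1934: Sun (+1)  1935: Mon (+1)  1936: Wed (+2)  1937: Thu (+1)  1938: Fri (+1) ✓
  1939: Sat (+1)  1940: Mon (+2)  1941: Tue (+1)  1942: Wed (+1)
Friday years: 1887, 1892, 1898, 1904, 1910, 1921, 1927, 1932, 1938 — 9 in total.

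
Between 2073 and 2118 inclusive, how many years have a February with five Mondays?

1

February has 28 days (29 in leap years); it has five Mondays when Monday falls among the first (month-length − 28) days — i.e. when February 1 is Monday in a leap year (never in a common year).
February 1 by year: 2073:Wed 2074:Thu 2075:Fri 2076:Sat 2077:Mon 2078:Tue 2079:Wed 2080:Thu 2081:Sat 2082:Sun 2083:Mon 2084:Tue 2085:Thu 2086:Fri 2087:Sat …(16 more)… 2104:Fri 2105:Sun 2106:Mon 2107:Tue 2108:Wed 2109:Fri 2110:Sat 2111:Sun 2112:Mon✓ 2113:Wed 2114:Thu 2115:Fri 2116:Sat 2117:Mon 2118:Tue
Years with five Mondays: 2112 → 1.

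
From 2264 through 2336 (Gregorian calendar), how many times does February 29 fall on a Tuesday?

Leap years in 2264–2336: 18 of them.
Feb 29 weekday advances by 5 (mod 7) from one leap year to the next four years later (or differs when a century non-leap intervenes).
Leap-day weekdays: 2264:Mon 2268:Sat 2272:Thu 2276:Tue✓ 2280:Sun 2284:Fri 2288:Wed 2292:Mon 2296:Sat 2304:Mon 2308:Sat 2312:Thu 2316:Tue✓ 2320:Sun 2324:Fri 2328:Wed 2332:Mon 2336:Sat
Tuesday: 2276, 2316 → 2.

2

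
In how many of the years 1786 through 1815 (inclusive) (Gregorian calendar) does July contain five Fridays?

13

July has 31 days; it has five Fridays when Friday falls among the first (month-length − 28) days — i.e. when July 1 is one of Friday/Thursday/Wednesday.
July 1 by year: 1786:Sat 1787:Sun 1788:Tue 1789:Wed✓ 1790:Thu✓ 1791:Fri✓ 1792:Sun 1793:Mon 1794:Tue 1795:Wed✓ 1796:Fri✓ 1797:Sat 1798:Sun 1799:Mon 1800:Tue 1801:Wed✓ 1802:Thu✓ 1803:Fri✓ 1804:Sun 1805:Mon 1806:Tue 1807:Wed✓ 1808:Fri✓ 1809:Sat 1810:Sun 1811:Mon 1812:Wed✓ 1813:Thu✓ 1814:Fri✓ 1815:Sat
Years with five Fridays: 1789, 1790, 1791, 1795, 1796, 1801, 1802, 1803, 1807, 1808, 1812, 1813, 1814 → 13.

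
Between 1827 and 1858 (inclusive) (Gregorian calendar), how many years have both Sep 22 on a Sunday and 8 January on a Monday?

1

Check each year's weekday for Sep 22 and 8 January:
  1827: Sat/Mon  1828: Mon/Tue  1829: Tue/Thu  1830: Wed/Fri  1831: Thu/Sat  1832: Sat/Sun  1833: Sun/Tue  1834: Mon/Wed  1835: Tue/Thu  1836: Thu/Fri  1837: Fri/Sun  1838: Sat/Mon  1839: Sun/Tue  1840: Tue/Wed  …(4 more)…  1845: Mon/Wed  1846: Tue/Thu  1847: Wed/Fri  1848: Fri/Sat  1849: Sat/Mon  1850: Sun/Tue  1851: Mon/Wed  1852: Wed/Thu  1853: Thu/Sat  1854: Fri/Sun  1855: Sat/Mon  1856: Mon/Tue  1857: Tue/Thu  1858: Wed/Fri
Both conditions hold in: 1844 — 1.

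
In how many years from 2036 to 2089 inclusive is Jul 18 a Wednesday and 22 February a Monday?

0

Check each year's weekday for Jul 18 and 22 February:
  2036: Fri/Fri  2037: Sat/Sun  2038: Sun/Mon  2039: Mon/Tue  2040: Wed/Wed  2041: Thu/Fri  2042: Fri/Sat  2043: Sat/Sun  2044: Mon/Mon  2045: Tue/Wed  2046: Wed/Thu  2047: Thu/Fri  2048: Sat/Sat  2049: Sun/Mon  …(26 more)…  2076: Sat/Sat  2077: Sun/Mon  2078: Mon/Tue  2079: Tue/Wed  2080: Thu/Thu  2081: Fri/Sat  2082: Sat/Sun  2083: Sun/Mon  2084: Tue/Tue  2085: Wed/Thu  2086: Thu/Fri  2087: Fri/Sat  2088: Sun/Sun  2089: Mon/Tue
Both conditions hold in: no year — 0.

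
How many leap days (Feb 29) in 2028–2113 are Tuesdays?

3

Leap years in 2028–2113: 21 of them.
Feb 29 weekday advances by 5 (mod 7) from one leap year to the next four years later (or differs when a century non-leap intervenes).
Leap-day weekdays: 2028:Tue✓ 2032:Sun 2036:Fri 2040:Wed 2044:Mon 2048:Sat 2052:Thu 2056:Tue✓ 2060:Sun 2064:Fri 2068:Wed 2072:Mon 2076:Sat 2080:Thu 2084:Tue✓ 2088:Sun 2092:Fri 2096:Wed 2104:Fri 2108:Wed 2112:Mon
Tuesday: 2028, 2056, 2084 → 3.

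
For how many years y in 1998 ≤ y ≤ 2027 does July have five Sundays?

July has 31 days; it has five Sundays when Sunday falls among the first (month-length − 28) days — i.e. when July 1 is one of Sunday/Saturday/Friday.
July 1 by year: 1998:Wed 1999:Thu 2000:Sat✓ 2001:Sun✓ 2002:Mon 2003:Tue 2004:Thu 2005:Fri✓ 2006:Sat✓ 2007:Sun✓ 2008:Tue 2009:Wed 2010:Thu 2011:Fri✓ 2012:Sun✓ 2013:Mon 2014:Tue 2015:Wed 2016:Fri✓ 2017:Sat✓ 2018:Sun✓ 2019:Mon 2020:Wed 2021:Thu 2022:Fri✓ 2023:Sat✓ 2024:Mon 2025:Tue 2026:Wed 2027:Thu
Years with five Sundays: 2000, 2001, 2005, 2006, 2007, 2011, 2012, 2016, 2017, 2018, 2022, 2023 → 12.

12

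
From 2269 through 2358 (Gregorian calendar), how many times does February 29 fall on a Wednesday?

3

Leap years in 2269–2358: 21 of them.
Feb 29 weekday advances by 5 (mod 7) from one leap year to the next four years later (or differs when a century non-leap intervenes).
Leap-day weekdays: 2272:Thu 2276:Tue 2280:Sun 2284:Fri 2288:Wed✓ 2292:Mon 2296:Sat 2304:Mon 2308:Sat 2312:Thu 2316:Tue 2320:Sun 2324:Fri 2328:Wed✓ 2332:Mon 2336:Sat 2340:Thu 2344:Tue 2348:Sun 2352:Fri 2356:Wed✓
Wednesday: 2288, 2328, 2356 → 3.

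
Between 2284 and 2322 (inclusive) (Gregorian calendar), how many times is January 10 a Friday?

6

Track January 10's weekday year by year (advancing +1, or +2 across a Feb 29):
  2284: Thu  2285: Sat (+2)  2286: Sun (+1)  2287: Mon (+1)  2288: Tue (+1)
  2289: Thu (+2)  2290: Fri (+1) ✓  2291: Sat (+1)  2292: Sun (+1)  2293: Tue (+2)
  2294: Wed (+1)  2295: Thu (+1)  2296: Fri (+1) ✓  2297: Sun (+2)  … (11 more years) …
  2309: Sun (+2)  2310: Mon (+1)  2311: Tue (+1)  2312: Wed (+1)  2313: Fri (+2) ✓
  2314: Sat (+1)  2315: Sun (+1)  2316: Mon (+1)  2317: Wed (+2)  2318: Thu (+1)
  2319: Fri (+1) ✓  2320: Sat (+1)  2321: Mon (+2)  2322: Tue (+1)
Friday years: 2290, 2296, 2302, 2308, 2313, 2319 — 6 in total.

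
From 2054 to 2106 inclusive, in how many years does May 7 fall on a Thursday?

Track May 7's weekday year by year (advancing +1, or +2 across a Feb 29):
  2054: Thu ✓  2055: Fri (+1)  2056: Sun (+2)  2057: Mon (+1)  2058: Tue (+1)
  2059: Wed (+1)  2060: Fri (+2)  2061: Sat (+1)  2062: Sun (+1)  2063: Mon (+1)
  2064: Wed (+2)  2065: Thu (+1) ✓  2066: Fri (+1)  2067: Sat (+1)  … (25 more years) …
  2093: Thu (+1) ✓  2094: Fri (+1)  2095: Sat (+1)  2096: Mon (+2)  2097: Tue (+1)
  2098: Wed (+1)  2099: Thu (+1) ✓  2100: Fri (+1)  2101: Sat (+1)  2102: Sun (+1)
  2103: Mon (+1)  2104: Wed (+2)  2105: Thu (+1) ✓  2106: Fri (+1)
Thursday years: 2054, 2065, 2071, 2076, 2082, 2093, 2099, 2105 — 8 in total.

8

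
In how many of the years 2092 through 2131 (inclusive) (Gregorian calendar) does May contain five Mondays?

May has 31 days; it has five Mondays when Monday falls among the first (month-length − 28) days — i.e. when May 1 is one of Monday/Sunday/Saturday.
May 1 by year: 2092:Thu 2093:Fri 2094:Sat✓ 2095:Sun✓ 2096:Tue 2097:Wed 2098:Thu 2099:Fri 2100:Sat✓ 2101:Sun✓ 2102:Mon✓ 2103:Tue 2104:Thu 2105:Fri 2106:Sat✓ …(10 more)… 2117:Sat✓ 2118:Sun✓ 2119:Mon✓ 2120:Wed 2121:Thu 2122:Fri 2123:Sat✓ 2124:Mon✓ 2125:Tue 2126:Wed 2127:Thu 2128:Sat✓ 2129:Sun✓ 2130:Mon✓ 2131:Tue
Years with five Mondays: 2094, 2095, 2100, 2101, 2102, 2106, 2107, 2112, 2113, 2117, 2118, 2119, 2123, 2124, 2128, 2129, 2130 → 17.

17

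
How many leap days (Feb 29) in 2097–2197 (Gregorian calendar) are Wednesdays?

Leap years in 2097–2197: 24 of them.
Feb 29 weekday advances by 5 (mod 7) from one leap year to the next four years later (or differs when a century non-leap intervenes).
Leap-day weekdays: 2104:Fri 2108:Wed✓ 2112:Mon 2116:Sat 2120:Thu 2124:Tue 2128:Sun 2132:Fri 2136:Wed✓ 2140:Mon 2144:Sat 2148:Thu 2152:Tue 2156:Sun 2160:Fri 2164:Wed✓ 2168:Mon 2172:Sat 2176:Thu 2180:Tue 2184:Sun 2188:Fri 2192:Wed✓ 2196:Mon
Wednesday: 2108, 2136, 2164, 2192 → 4.

4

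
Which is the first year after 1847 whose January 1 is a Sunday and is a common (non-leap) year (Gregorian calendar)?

1854

Jan 1 advances by 2 weekdays after a leap year and by 1 after a common year.
1847: Jan 1 is Friday.
1848: Saturday (leap)
1849: Monday
1850: Tuesday
1851: Wednesday
1852: Thursday (leap)
1853: Saturday
1854: Sunday
1854 begins on a Sunday and is a common year.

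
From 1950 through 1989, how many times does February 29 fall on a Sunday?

Leap years in 1950–1989: 10 of them.
Feb 29 weekday advances by 5 (mod 7) from one leap year to the next four years later (or differs when a century non-leap intervenes).
Leap-day weekdays: 1952:Fri 1956:Wed 1960:Mon 1964:Sat 1968:Thu 1972:Tue 1976:Sun✓ 1980:Fri 1984:Wed 1988:Mon
Sunday: 1976 → 1.

1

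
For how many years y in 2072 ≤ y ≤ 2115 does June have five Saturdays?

13

June has 30 days; it has five Saturdays when Saturday falls among the first (month-length − 28) days — i.e. when June 1 is one of Saturday/Friday.
June 1 by year: 2072:Wed 2073:Thu 2074:Fri✓ 2075:Sat✓ 2076:Mon 2077:Tue 2078:Wed 2079:Thu 2080:Sat✓ 2081:Sun 2082:Mon 2083:Tue 2084:Thu 2085:Fri✓ 2086:Sat✓ …(14 more)… 2101:Wed 2102:Thu 2103:Fri✓ 2104:Sun 2105:Mon 2106:Tue 2107:Wed 2108:Fri✓ 2109:Sat✓ 2110:Sun 2111:Mon 2112:Wed 2113:Thu 2114:Fri✓ 2115:Sat✓
Years with five Saturdays: 2074, 2075, 2080, 2085, 2086, 2091, 2096, 2097, 2103, 2108, 2109, 2114, 2115 → 13.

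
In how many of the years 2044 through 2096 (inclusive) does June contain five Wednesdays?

16

June has 30 days; it has five Wednesdays when Wednesday falls among the first (month-length − 28) days — i.e. when June 1 is one of Wednesday/Tuesday.
June 1 by year: 2044:Wed✓ 2045:Thu 2046:Fri 2047:Sat 2048:Mon 2049:Tue✓ 2050:Wed✓ 2051:Thu 2052:Sat 2053:Sun 2054:Mon 2055:Tue✓ 2056:Thu 2057:Fri 2058:Sat …(23 more)… 2082:Mon 2083:Tue✓ 2084:Thu 2085:Fri 2086:Sat 2087:Sun 2088:Tue✓ 2089:Wed✓ 2090:Thu 2091:Fri 2092:Sun 2093:Mon 2094:Tue✓ 2095:Wed✓ 2096:Fri
Years with five Wednesdays: 2044, 2049, 2050, 2055, 2060, 2061, 2066, 2067, 2072, 2077, 2078, 2083, 2088, 2089, 2094, 2095 → 16.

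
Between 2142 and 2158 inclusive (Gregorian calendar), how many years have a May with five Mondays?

May has 31 days; it has five Mondays when Monday falls among the first (month-length − 28) days — i.e. when May 1 is one of Monday/Sunday/Saturday.
May 1 by year: 2142:Tue 2143:Wed 2144:Fri 2145:Sat✓ 2146:Sun✓ 2147:Mon✓ 2148:Wed 2149:Thu 2150:Fri 2151:Sat✓ 2152:Mon✓ 2153:Tue 2154:Wed 2155:Thu 2156:Sat✓ 2157:Sun✓ 2158:Mon✓
Years with five Mondays: 2145, 2146, 2147, 2151, 2152, 2156, 2157, 2158 → 8.

8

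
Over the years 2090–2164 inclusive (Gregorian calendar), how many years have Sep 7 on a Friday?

Track Sep 7's weekday year by year (advancing +1, or +2 across a Feb 29):
  2090: Thu  2091: Fri (+1) ✓  2092: Sun (+2)  2093: Mon (+1)  2094: Tue (+1)
  2095: Wed (+1)  2096: Fri (+2) ✓  2097: Sat (+1)  2098: Sun (+1)  2099: Mon (+1)
  2100: Tue (+1)  2101: Wed (+1)  2102: Thu (+1)  2103: Fri (+1) ✓  … (47 more years) …
  2151: Tue (+1)  2152: Thu (+2)  2153: Fri (+1) ✓  2154: Sat (+1)  2155: Sun (+1)
  2156: Tue (+2)  2157: Wed (+1)  2158: Thu (+1)  2159: Fri (+1) ✓  2160: Sun (+2)
  2161: Mon (+1)  2162: Tue (+1)  2163: Wed (+1)  2164: Fri (+2) ✓
Friday years: 2091, 2096, 2103, 2108, 2114, 2125, 2131, 2136, 2142, 2153, 2159, 2164 — 12 in total.

12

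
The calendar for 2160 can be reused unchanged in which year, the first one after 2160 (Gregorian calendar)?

Two years share a calendar iff Jan 1 falls on the same weekday and both are leap or both are common. 2160: Jan 1 is Tuesday, leap year.
2161: Jan 1 Thursday, common
2162: Jan 1 Friday, common
2163: Jan 1 Saturday, common
2164: Jan 1 Sunday, leap
2165: Jan 1 Tuesday, common
2166: Jan 1 Wednesday, common
2167: Jan 1 Thursday, common
2168: Jan 1 Friday, leap
2169: Jan 1 Sunday, common
2170: Jan 1 Monday, common
2171: Jan 1 Tuesday, common
2172: Jan 1 Wednesday, leap
2173: Jan 1 Friday, common
2174: Jan 1 Saturday, common
2175: Jan 1 Sunday, common
2176: Jan 1 Monday, leap
2177: Jan 1 Wednesday, common
2178: Jan 1 Thursday, common
2179: Jan 1 Friday, common
2180: Jan 1 Saturday, leap
2181: Jan 1 Monday, common
2182: Jan 1 Tuesday, common
2183: Jan 1 Wednesday, common
2184: Jan 1 Thursday, leap
2185: Jan 1 Saturday, common
2186: Jan 1 Sunday, common
2187: Jan 1 Monday, common
2188: Jan 1 Tuesday, leap
2188 matches on both conditions.

2188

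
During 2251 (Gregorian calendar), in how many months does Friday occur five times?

A month of length L has five Fridays iff its first Friday is on day ≤ L−28 (so day 1–3 in a 31-day month, 1–2 in a 30-day month, day 1 in a leap February).
Checking each month of 2251: Jan starts Wed (31d) ✓; Feb starts Sat (28d); Mar starts Sat (31d); Apr starts Tue (30d); May starts Thu (31d) ✓; Jun starts Sun (30d); Jul starts Tue (31d); Aug starts Fri (31d) ✓; Sep starts Mon (30d); Oct starts Wed (31d) ✓; Nov starts Sat (30d); Dec starts Mon (31d).
Five-Friday months: January, May, August, October → 4.

4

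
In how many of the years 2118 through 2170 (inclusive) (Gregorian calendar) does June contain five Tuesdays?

14

June has 30 days; it has five Tuesdays when Tuesday falls among the first (month-length − 28) days — i.e. when June 1 is one of Tuesday/Monday.
June 1 by year: 2118:Wed 2119:Thu 2120:Sat 2121:Sun 2122:Mon✓ 2123:Tue✓ 2124:Thu 2125:Fri 2126:Sat 2127:Sun 2128:Tue✓ 2129:Wed 2130:Thu 2131:Fri 2132:Sun …(23 more)… 2156:Tue✓ 2157:Wed 2158:Thu 2159:Fri 2160:Sun 2161:Mon✓ 2162:Tue✓ 2163:Wed 2164:Fri 2165:Sat 2166:Sun 2167:Mon✓ 2168:Wed 2169:Thu 2170:Fri
Years with five Tuesdays: 2122, 2123, 2128, 2133, 2134, 2139, 2144, 2145, 2150, 2151, 2156, 2161, 2162, 2167 → 14.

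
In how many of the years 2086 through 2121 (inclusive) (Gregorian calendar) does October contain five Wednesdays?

October has 31 days; it has five Wednesdays when Wednesday falls among the first (month-length − 28) days — i.e. when October 1 is one of Wednesday/Tuesday/Monday.
October 1 by year: 2086:Tue✓ 2087:Wed✓ 2088:Fri 2089:Sat 2090:Sun 2091:Mon✓ 2092:Wed✓ 2093:Thu 2094:Fri 2095:Sat 2096:Mon✓ 2097:Tue✓ 2098:Wed✓ 2099:Thu 2100:Fri …(6 more)… 2107:Sat 2108:Mon✓ 2109:Tue✓ 2110:Wed✓ 2111:Thu 2112:Sat 2113:Sun 2114:Mon✓ 2115:Tue✓ 2116:Thu 2117:Fri 2118:Sat 2119:Sun 2120:Tue✓ 2121:Wed✓
Years with five Wednesdays: 2086, 2087, 2091, 2092, 2096, 2097, 2098, 2103, 2104, 2108, 2109, 2110, 2114, 2115, 2120, 2121 → 16.

16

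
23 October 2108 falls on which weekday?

Tuesday

January 1, 2108 is a Sunday.
October 23 is day 297 of the year, i.e. 296 days after Jan 1.
296 mod 7 = 2, so advance 2 weekdays from Sunday: Tuesday.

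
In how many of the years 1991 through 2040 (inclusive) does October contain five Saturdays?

October has 31 days; it has five Saturdays when Saturday falls among the first (month-length − 28) days — i.e. when October 1 is one of Saturday/Friday/Thursday.
October 1 by year: 1991:Tue 1992:Thu✓ 1993:Fri✓ 1994:Sat✓ 1995:Sun 1996:Tue 1997:Wed 1998:Thu✓ 1999:Fri✓ 2000:Sun 2001:Mon 2002:Tue 2003:Wed 2004:Fri✓ 2005:Sat✓ …(20 more)… 2026:Thu✓ 2027:Fri✓ 2028:Sun 2029:Mon 2030:Tue 2031:Wed 2032:Fri✓ 2033:Sat✓ 2034:Sun 2035:Mon 2036:Wed 2037:Thu✓ 2038:Fri✓ 2039:Sat✓ 2040:Mon
Years with five Saturdays: 1992, 1993, 1994, 1998, 1999, 2004, 2005, 2009, 2010, 2011, 2015, 2016, 2020, 2021, 2022, 2026, 2027, 2032, 2033, 2037, 2038, 2039 → 22.

22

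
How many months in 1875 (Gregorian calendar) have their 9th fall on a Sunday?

1

Check the 9th of each month of 1875: Jan 9: Sat, Feb 9: Tue, Mar 9: Tue, Apr 9: Fri, May 9: Sun, Jun 9: Wed, Jul 9: Fri, Aug 9: Mon, Sep 9: Thu, Oct 9: Sat, Nov 9: Tue, Dec 9: Thu.
Sunday occurs in May — 1 month.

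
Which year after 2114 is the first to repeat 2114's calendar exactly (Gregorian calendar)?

2125

Two years share a calendar iff Jan 1 falls on the same weekday and both are leap or both are common. 2114: Jan 1 is Monday, common year.
2115: Jan 1 Tuesday, common
2116: Jan 1 Wednesday, leap
2117: Jan 1 Friday, common
2118: Jan 1 Saturday, common
2119: Jan 1 Sunday, common
2120: Jan 1 Monday, leap
2121: Jan 1 Wednesday, common
2122: Jan 1 Thursday, common
2123: Jan 1 Friday, common
2124: Jan 1 Saturday, leap
2125: Jan 1 Monday, common
2125 matches on both conditions.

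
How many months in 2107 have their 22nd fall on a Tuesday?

3

Check the 22nd of each month of 2107: Jan 22: Sat, Feb 22: Tue, Mar 22: Tue, Apr 22: Fri, May 22: Sun, Jun 22: Wed, Jul 22: Fri, Aug 22: Mon, Sep 22: Thu, Oct 22: Sat, Nov 22: Tue, Dec 22: Thu.
Tuesday occurs in February, March, November — 3 months.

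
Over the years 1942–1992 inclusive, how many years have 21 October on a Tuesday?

7

Track 21 October's weekday year by year (advancing +1, or +2 across a Feb 29):
  1942: Wed  1943: Thu (+1)  1944: Sat (+2)  1945: Sun (+1)  1946: Mon (+1)
  1947: Tue (+1) ✓  1948: Thu (+2)  1949: Fri (+1)  1950: Sat (+1)  1951: Sun (+1)
  1952: Tue (+2) ✓  1953: Wed (+1)  1954: Thu (+1)  1955: Fri (+1)  … (23 more years) …
  1979: Sun (+1)  1980: Tue (+2) ✓  1981: Wed (+1)  1982: Thu (+1)  1983: Fri (+1)
  1984: Sun (+2)  1985: Mon (+1)  1986: Tue (+1) ✓  1987: Wed (+1)  1988: Fri (+2)
  1989: Sat (+1)  1990: Sun (+1)  1991: Mon (+1)  1992: Wed (+2)
Tuesday years: 1947, 1952, 1958, 1969, 1975, 1980, 1986 — 7 in total.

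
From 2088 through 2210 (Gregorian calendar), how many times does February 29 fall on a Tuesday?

Leap years in 2088–2210: 29 of them.
Feb 29 weekday advances by 5 (mod 7) from one leap year to the next four years later (or differs when a century non-leap intervenes).
Leap-day weekdays: 2088:Sun 2092:Fri 2096:Wed 2104:Fri 2108:Wed 2112:Mon 2116:Sat 2120:Thu 2124:Tue✓ 2128:Sun 2132:Fri 2136:Wed 2140:Mon …(3 more)… 2156:Sun 2160:Fri 2164:Wed 2168:Mon 2172:Sat 2176:Thu 2180:Tue✓ 2184:Sun 2188:Fri 2192:Wed 2196:Mon 2204:Wed 2208:Mon
Tuesday: 2124, 2152, 2180 → 3.

3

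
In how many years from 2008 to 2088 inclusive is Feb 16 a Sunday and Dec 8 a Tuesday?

Check each year's weekday for Feb 16 and Dec 8:
  2008: Sat/Mon  2009: Mon/Tue  2010: Tue/Wed  2011: Wed/Thu  2012: Thu/Sat  2013: Sat/Sun  2014: Sun/Mon  2015: Mon/Tue  2016: Tue/Thu  2017: Thu/Fri  2018: Fri/Sat  2019: Sat/Sun  2020: Sun/Tue ✓  2021: Tue/Wed  …(53 more)…  2075: Sat/Sun  2076: Sun/Tue ✓  2077: Tue/Wed  2078: Wed/Thu  2079: Thu/Fri  2080: Fri/Sun  2081: Sun/Mon  2082: Mon/Tue  2083: Tue/Wed  2084: Wed/Fri  2085: Fri/Sat  2086: Sat/Sun  2087: Sun/Mon  2088: Mon/Wed
Both conditions hold in: 2020, 2048, 2076 — 3.

3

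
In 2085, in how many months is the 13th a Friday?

Check the 13th of each month of 2085: Jan 13: Sat, Feb 13: Tue, Mar 13: Tue, Apr 13: Fri, May 13: Sun, Jun 13: Wed, Jul 13: Fri, Aug 13: Mon, Sep 13: Thu, Oct 13: Sat, Nov 13: Tue, Dec 13: Thu.
Friday occurs in April, July — 2 months.

2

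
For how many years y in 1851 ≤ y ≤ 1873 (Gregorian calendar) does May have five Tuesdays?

10

May has 31 days; it has five Tuesdays when Tuesday falls among the first (month-length − 28) days — i.e. when May 1 is one of Tuesday/Monday/Sunday.
May 1 by year: 1851:Thu 1852:Sat 1853:Sun✓ 1854:Mon✓ 1855:Tue✓ 1856:Thu 1857:Fri 1858:Sat 1859:Sun✓ 1860:Tue✓ 1861:Wed 1862:Thu 1863:Fri 1864:Sun✓ 1865:Mon✓ 1866:Tue✓ 1867:Wed 1868:Fri 1869:Sat 1870:Sun✓ 1871:Mon✓ 1872:Wed 1873:Thu
Years with five Tuesdays: 1853, 1854, 1855, 1859, 1860, 1864, 1865, 1866, 1870, 1871 → 10.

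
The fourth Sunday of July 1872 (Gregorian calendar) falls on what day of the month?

28

July 1, 1872 is a Monday, so the first Sunday is the 7th.
The fourth Sunday is 7 + 21 = 28.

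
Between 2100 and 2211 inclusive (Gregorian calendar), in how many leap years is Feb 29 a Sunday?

Leap years in 2100–2211: 26 of them.
Feb 29 weekday advances by 5 (mod 7) from one leap year to the next four years later (or differs when a century non-leap intervenes).
Leap-day weekdays: 2104:Fri 2108:Wed 2112:Mon 2116:Sat 2120:Thu 2124:Tue 2128:Sun✓ 2132:Fri 2136:Wed 2140:Mon 2144:Sat 2148:Thu 2152:Tue 2156:Sun✓ 2160:Fri 2164:Wed 2168:Mon 2172:Sat 2176:Thu 2180:Tue 2184:Sun✓ 2188:Fri 2192:Wed 2196:Mon 2204:Wed 2208:Mon
Sunday: 2128, 2156, 2184 → 3.

3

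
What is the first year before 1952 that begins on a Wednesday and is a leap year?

Jan 1 advances by 2 weekdays after a leap year and by 1 after a common year.
1952: Jan 1 is Tuesday (leap).
1951: Monday
1950: Sunday
1949: Saturday
1948: Thursday (leap)
1947: Wednesday
1946: Tuesday
1945: Monday
1944: Saturday (leap)
1943: Friday
1942: Thursday
1941: Wednesday
1940: Monday (leap)
1939: Sunday
1938: Saturday
1937: Friday
1936: Wednesday (leap)
1936 begins on a Wednesday and is a leap year.

1936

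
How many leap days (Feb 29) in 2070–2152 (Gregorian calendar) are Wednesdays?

Leap years in 2070–2152: 20 of them.
Feb 29 weekday advances by 5 (mod 7) from one leap year to the next four years later (or differs when a century non-leap intervenes).
Leap-day weekdays: 2072:Mon 2076:Sat 2080:Thu 2084:Tue 2088:Sun 2092:Fri 2096:Wed✓ 2104:Fri 2108:Wed✓ 2112:Mon 2116:Sat 2120:Thu 2124:Tue 2128:Sun 2132:Fri 2136:Wed✓ 2140:Mon 2144:Sat 2148:Thu 2152:Tue
Wednesday: 2096, 2108, 2136 → 3.

3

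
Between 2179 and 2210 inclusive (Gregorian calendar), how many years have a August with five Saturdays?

13

August has 31 days; it has five Saturdays when Saturday falls among the first (month-length − 28) days — i.e. when August 1 is one of Saturday/Friday/Thursday.
August 1 by year: 2179:Sun 2180:Tue 2181:Wed 2182:Thu✓ 2183:Fri✓ 2184:Sun 2185:Mon 2186:Tue 2187:Wed 2188:Fri✓ 2189:Sat✓ 2190:Sun 2191:Mon 2192:Wed 2193:Thu✓ 2194:Fri✓ 2195:Sat✓ 2196:Mon 2197:Tue 2198:Wed 2199:Thu✓ 2200:Fri✓ 2201:Sat✓ 2202:Sun 2203:Mon 2204:Wed 2205:Thu✓ 2206:Fri✓ 2207:Sat✓ 2208:Mon 2209:Tue 2210:Wed
Years with five Saturdays: 2182, 2183, 2188, 2189, 2193, 2194, 2195, 2199, 2200, 2201, 2205, 2206, 2207 → 13.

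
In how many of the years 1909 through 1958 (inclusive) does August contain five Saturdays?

August has 31 days; it has five Saturdays when Saturday falls among the first (month-length − 28) days — i.e. when August 1 is one of Saturday/Friday/Thursday.
August 1 by year: 1909:Sun 1910:Mon 1911:Tue 1912:Thu✓ 1913:Fri✓ 1914:Sat✓ 1915:Sun 1916:Tue 1917:Wed 1918:Thu✓ 1919:Fri✓ 1920:Sun 1921:Mon 1922:Tue 1923:Wed …(20 more)… 1944:Tue 1945:Wed 1946:Thu✓ 1947:Fri✓ 1948:Sun 1949:Mon 1950:Tue 1951:Wed 1952:Fri✓ 1953:Sat✓ 1954:Sun 1955:Mon 1956:Wed 1957:Thu✓ 1958:Fri✓
Years with five Saturdays: 1912, 1913, 1914, 1918, 1919, 1924, 1925, 1929, 1930, 1931, 1935, 1936, 1940, 1941, 1942, 1946, 1947, 1952, 1953, 1957, 1958 → 21.

21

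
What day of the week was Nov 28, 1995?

Tuesday

January 1, 1995 is a Sunday.
November 28 is day 332 of the year, i.e. 331 days after Jan 1.
331 mod 7 = 2, so advance 2 weekdays from Sunday: Tuesday.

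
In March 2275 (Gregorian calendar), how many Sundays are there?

4

March 2275 has 31 days and begins on Monday.
The first Sunday is March 7.
Sundays fall on 7, 14, 21, 28 — that's 4.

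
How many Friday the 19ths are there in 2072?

2

Check the 19th of each month of 2072: Jan 19: Tue, Feb 19: Fri, Mar 19: Sat, Apr 19: Tue, May 19: Thu, Jun 19: Sun, Jul 19: Tue, Aug 19: Fri, Sep 19: Mon, Oct 19: Wed, Nov 19: Sat, Dec 19: Mon.
Friday occurs in February, August — 2 months.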